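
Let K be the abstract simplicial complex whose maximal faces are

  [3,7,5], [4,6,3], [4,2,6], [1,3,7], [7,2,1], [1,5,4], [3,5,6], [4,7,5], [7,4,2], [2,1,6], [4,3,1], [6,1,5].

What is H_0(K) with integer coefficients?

H_0 ≅ Z.

K has 7 vertices, 18 edges, 12 triangles.
rank ∂_0 = 0, rank ∂_1 = 6 ⇒ b_0 = 7 − 0 − 6 = 1; all invariant factors of ∂_1 are 1 so no torsion. So H_0 = Z.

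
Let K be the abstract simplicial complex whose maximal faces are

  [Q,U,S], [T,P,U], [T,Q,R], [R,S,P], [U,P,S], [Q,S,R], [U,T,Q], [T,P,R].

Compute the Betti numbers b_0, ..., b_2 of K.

b_0 = 1, b_1 = 0, b_2 = 1.

Take the total order P < Q < R < S < T < U on the vertex set. Then K (dimension 2) consists of the simplices:

  0-simplices (6): P, Q, R, S, T, U
  1-simplices (12): PR, PS, PT, PU, QR, QS, QT, QU, RS, RT, SU, TU
  2-simplices (8): PRS, PRT, PSU, PTU, QRS, QRT, QSU, QTU

so the chain groups are C_0 ≅ Z^6, C_1 ≅ Z^12, C_2 ≅ Z^8.

∂_1: C_1 → C_0 maps an edge to its endpoints' difference, ∂[p,q] = q − p. For instance
  ∂TU = U − T.
As a 6×12 matrix over Z this has rank 5, with invariant factors (1,1,1,1,1).

The boundary map ∂_2: C_2 → C_1 maps a triangle to the signed sum of its edges. For instance
  ∂PRT = RT − PT + PR,
  ∂QTU = TU − QU + QT.
This gives a 12×8 integer matrix of rank 7; reducing to Smith normal form yields diagonal entries (1,1,1,1,1,1,1).

Reading off H_k = ker ∂_k / im ∂_{k+1}:

  H_0: rank C_0 − rank ∂_1 = 6 − 5 = 1, and the invariant factors of ∂_1 are all 1, so H_0 = Z.
  H_1: rank ker ∂_1 − rank ∂_2 = (12 − 5) − 7 = 0, and the invariant factors of ∂_2 are all 1, so H_1 = 0.
  H_2: rank ker ∂_2 − rank ∂_3 = (8 − 7) − 0 = 1, and there is no ∂_3, so H_2 = Z.

Hence the Betti numbers are b_0 = 1, b_1 = 0, b_2 = 1.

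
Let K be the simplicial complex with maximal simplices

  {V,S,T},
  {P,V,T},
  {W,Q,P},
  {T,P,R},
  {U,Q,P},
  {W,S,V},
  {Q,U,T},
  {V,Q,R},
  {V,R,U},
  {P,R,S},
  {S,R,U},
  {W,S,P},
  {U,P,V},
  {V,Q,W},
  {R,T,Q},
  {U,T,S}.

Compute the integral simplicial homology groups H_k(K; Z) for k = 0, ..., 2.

H_0 = Z,  H_1 = Z^2,  H_2 = Z.

K has 8 vertices, 24 edges, 16 triangles.
rank ∂_0 = 0, rank ∂_1 = 7 ⇒ b_0 = 8 − 0 − 7 = 1; all invariant factors of ∂_1 are 1 so no torsion. So H_0 ≅ Z.
rank ∂_1 = 7, rank ∂_2 = 15 ⇒ b_1 = 24 − 7 − 15 = 2; all invariant factors of ∂_2 are 1 so no torsion. So H_1 ≅ Z^2.
rank ∂_2 = 15, rank ∂_3 = 0 ⇒ b_2 = 16 − 15 − 0 = 1. So H_2 ≅ Z.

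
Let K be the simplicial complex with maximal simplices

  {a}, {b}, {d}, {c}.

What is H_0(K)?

Order the vertices as a < b < c < d. Listing each simplex with vertices in this order, K has dimension 0 with simplices:

  0-simplices (4): a, b, c, d

Hence C_0 ≅ Z^4.

Computing H_k = (kernel of ∂_k) / (image of ∂_{k+1}):

  H_0: rank C_0 − rank ∂_1 = 4 − 0 = 4, and there is no ∂_1, so H_0 ≅ Z^4.

H_0 = Z^4.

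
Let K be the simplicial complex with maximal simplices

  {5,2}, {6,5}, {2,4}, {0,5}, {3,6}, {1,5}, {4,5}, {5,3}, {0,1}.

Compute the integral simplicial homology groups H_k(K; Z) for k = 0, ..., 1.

H_0 = Z,  H_1 = Z^3.

Order the vertices as 0 < 1 < 2 < 3 < 4 < 5 < 6. Listing each simplex with vertices in this order, K has dimension 1 with simplices:

  0-simplices (7): [0], [1], [2], [3], [4], [5], [6]
  1-simplices (9): [0,1], [0,5], [1,5], [2,4], [2,5], [3,5], [3,6], [4,5], [5,6]

Hence C_0 ≅ Z^7, C_1 ≅ Z^9.

∂_1: C_1 → C_0 maps an edge to its endpoints' difference, ∂[p,q] = q − p. For instance
  ∂[3,5] = [5] − [3].
As a 7×9 matrix over Z this has rank 6, with invariant factors (1,1,1,1,1,1).

Reading off H_k = ker ∂_k / im ∂_{k+1}:

  H_0: rank C_0 − rank ∂_1 = 7 − 6 = 1, and the invariant factors of ∂_1 are all 1, so H_0 = Z.
  H_1: rank ker ∂_1 − rank ∂_2 = (9 − 6) − 0 = 3, and there is no ∂_2, so H_1 = Z^3.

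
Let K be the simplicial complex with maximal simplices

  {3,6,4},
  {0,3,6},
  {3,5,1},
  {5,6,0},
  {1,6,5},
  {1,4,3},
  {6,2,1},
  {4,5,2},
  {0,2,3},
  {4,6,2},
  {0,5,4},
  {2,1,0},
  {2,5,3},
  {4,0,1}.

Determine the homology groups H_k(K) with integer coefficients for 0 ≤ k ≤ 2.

Order the vertices as 0 < 1 < 2 < 3 < 4 < 5 < 6. Listing each simplex with vertices in this order, K has dimension 2 with simplices:

  0-simplices (7): [0], [1], [2], [3], [4], [5], [6]
  1-simplices (21): [0,1], [0,2], [0,3], [0,4], [0,5], [0,6], [1,2], [1,3], [1,4], [1,5], [1,6], [2,3], [2,4], [2,5], [2,6], [3,4], [3,5], [3,6], [4,5], [4,6], [5,6]
  2-simplices (14): [0,1,2], [0,1,4], [0,2,3], [0,3,6], [0,4,5], [0,5,6], [1,2,6], [1,3,4], [1,3,5], [1,5,6], [2,3,5], [2,4,5], [2,4,6], [3,4,6]

so the chain groups are C_0 ≅ Z^7, C_1 ≅ Z^21, C_2 ≅ Z^14.

∂_1: C_1 → C_0 is given by ∂[p,q] = [q] − [p].
As a 7×21 matrix over Z this has rank 6, with invariant factors (1,1,1,1,1,1).

∂_2: C_2 → C_1 maps a triangle to the signed sum of its edges. For instance
  ∂[2,3,5] = [3,5] − [2,5] + [2,3],
  ∂[1,3,5] = [3,5] − [1,5] + [1,3].
The resulting 21×14 matrix has rank 13, and its Smith normal form has invariant factors (1,1,1,1,1,1,1,1,1,1,1,1,1).

From H_k ≅ ker(∂_k) / im(∂_{k+1}) we obtain:

  H_0: rank C_0 − rank ∂_1 = 7 − 6 = 1, and the invariant factors of ∂_1 are all 1, so H_0 ≅ Z.
  H_1: rank ker ∂_1 − rank ∂_2 = (21 − 6) − 13 = 2, and the invariant factors of ∂_2 are all 1, so H_1 ≅ Z^2.
  H_2: rank ker ∂_2 − rank ∂_3 = (14 − 13) − 0 = 1, and there is no ∂_3, so H_2 ≅ Z.

(K is a triangulation of the torus T^2.)

H_0 ≅ Z,  H_1 ≅ Z^2,  H_2 ≅ Z.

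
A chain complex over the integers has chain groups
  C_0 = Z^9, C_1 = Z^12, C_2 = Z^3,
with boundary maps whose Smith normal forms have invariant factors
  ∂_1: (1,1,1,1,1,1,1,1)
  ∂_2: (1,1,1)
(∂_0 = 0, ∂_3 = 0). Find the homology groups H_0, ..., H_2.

H_0 = Z,  H_1 = Z,  H_2 = 0.

H_0: b_0 = 9 − 0 − 8 = 1; torsion from ∂_1 factors > 1: none. So H_0 = Z.
H_1: b_1 = 12 − 8 − 3 = 1; torsion from ∂_2 factors > 1: none. So H_1 = Z.
H_2: b_2 = 3 − 3 − 0 = 0; torsion from ∂_3 factors > 1: none. So H_2 = 0.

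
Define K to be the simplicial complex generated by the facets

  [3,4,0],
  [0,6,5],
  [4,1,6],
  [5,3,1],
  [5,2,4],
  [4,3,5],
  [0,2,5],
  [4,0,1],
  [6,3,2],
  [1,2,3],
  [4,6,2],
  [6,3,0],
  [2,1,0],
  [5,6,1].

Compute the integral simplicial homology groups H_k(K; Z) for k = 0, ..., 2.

Fix the vertex order 0 < 1 < 2 < 3 < 4 < 5 < 6 and write every simplex with vertices in increasing order. Then dim K = 2 and the simplices of K are:

  0-simplices (7): [0], [1], [2], [3], [4], [5], [6]
  1-simplices (21): [0,1], [0,2], [0,3], [0,4], [0,5], [0,6], [1,2], [1,3], [1,4], [1,5], [1,6], [2,3], [2,4], [2,5], [2,6], [3,4], [3,5], [3,6], [4,5], [4,6], [5,6]
  2-simplices (14): [0,1,2], [0,1,4], [0,2,5], [0,3,4], [0,3,6], [0,5,6], [1,2,3], [1,3,5], [1,4,6], [1,5,6], [2,3,6], [2,4,5], [2,4,6], [3,4,5]

giving chain groups C_0 ≅ Z^7, C_1 ≅ Z^21, C_2 ≅ Z^14.

The boundary map ∂_1: C_1 → C_0 maps an edge to its endpoints' difference, ∂[p,q] = q − p.
This gives a 7×21 integer matrix of rank 6; reducing to Smith normal form yields diagonal entries (1,1,1,1,1,1).

Boundary ∂_2: C_2 → C_1 sends each 2-simplex [p,q,r] to [q,r] − [p,r] + [p,q]. For instance
  ∂[1,4,6] = [4,6] − [1,6] + [1,4],
  ∂[0,5,6] = [5,6] − [0,6] + [0,5].
This gives a 21×14 integer matrix of rank 13; reducing to Smith normal form yields diagonal entries (1,1,1,1,1,1,1,1,1,1,1,1,1).

Now H_k = ker ∂_k / im ∂_{k+1}, so:

  H_0: rank C_0 − rank ∂_1 = 7 − 6 = 1, and the invariant factors of ∂_1 are all 1, so H_0 = Z.
  H_1: rank ker ∂_1 − rank ∂_2 = (21 − 6) − 13 = 2, and the invariant factors of ∂_2 are all 1, so H_1 = Z^2.
  H_2: rank ker ∂_2 − rank ∂_3 = (14 − 13) − 0 = 1, and there is no ∂_3, so H_2 = Z.

(K is a triangulation of the torus T^2.)

H_0 ≅ Z,  H_1 ≅ Z^2,  H_2 ≅ Z.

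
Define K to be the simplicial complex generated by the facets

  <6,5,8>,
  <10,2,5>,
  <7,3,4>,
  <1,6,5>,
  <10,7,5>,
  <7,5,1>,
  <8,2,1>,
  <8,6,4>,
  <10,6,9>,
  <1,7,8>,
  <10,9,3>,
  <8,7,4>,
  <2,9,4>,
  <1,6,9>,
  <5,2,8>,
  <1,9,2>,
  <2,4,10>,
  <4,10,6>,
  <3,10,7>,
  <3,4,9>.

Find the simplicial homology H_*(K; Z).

We work with the vertex ordering 1 < 2 < 3 < 4 < 5 < 6 < 7 < 8 < 9 < 10. The simplices of K, each written with vertices in increasing order, are:

  0-simplices (10): [1], [2], [3], [4], [5], [6], [7], [8], [9], [10]
  1-simplices (30): (30 of them)
  2-simplices (20): (20 of them)

Hence C_0 ≅ Z^10, C_1 ≅ Z^30, C_2 ≅ Z^20.

The boundary map ∂_1: C_1 → C_0 maps an edge to its endpoints' difference, ∂[p,q] = q − p. For instance
  ∂[4,8] = [8] − [4].
As a 10×30 matrix over Z this has rank 9, with invariant factors (1,1,1,1,1,1,1,1,1).

The boundary map ∂_2: C_2 → C_1 sends each 2-simplex [p,q,r] to [q,r] − [p,r] + [p,q]. For instance
  ∂[1,2,9] = [2,9] − [1,9] + [1,2],
  ∂[1,2,8] = [2,8] − [1,8] + [1,2].
The 30×20 boundary matrix has rank 20 and Smith normal form diag(1,1,1,1,1,1,1,1,1,1,1,1,1,1,1,1,1,1,1,2).

Reading off H_k = ker ∂_k / im ∂_{k+1}:

  H_0: rank C_0 − rank ∂_1 = 10 − 9 = 1, and the invariant factors of ∂_1 are all 1, so H_0 = Z.
  H_1: rank ker ∂_1 − rank ∂_2 = (30 − 9) − 20 = 1, and ∂_2 has invariant factor 2 > 1, so H_1 = Z ⊕ Z/2.
  H_2: rank ker ∂_2 − rank ∂_3 = (20 − 20) − 0 = 0, and there is no ∂_3, so H_2 = 0.

(K is a triangulation of the Klein bottle.)

H_0 = Z,  H_1 = Z ⊕ Z/2,  H_2 = 0.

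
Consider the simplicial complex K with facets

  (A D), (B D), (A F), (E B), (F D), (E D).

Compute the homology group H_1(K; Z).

Take the total order A < B < D < E < F on the vertex set. Then K (dimension 1) consists of the simplices:

  0-simplices (5): A, B, D, E, F
  1-simplices (6): AD, AF, BD, BE, DE, DF

so the chain groups are C_0 ≅ Z^5, C_1 ≅ Z^6.

∂_1: C_1 → C_0 sends each edge [p,q] (with p < q) to q − p. For instance
  ∂DE = E − D.
The 5×6 boundary matrix has rank 4 and Smith normal form diag(1,1,1,1).

From H_k ≅ ker(∂_k) / im(∂_{k+1}) we obtain:

  H_1: rank ker ∂_1 − rank ∂_2 = (6 − 4) − 0 = 2, and there is no ∂_2, so H_1 ≅ Z^2.

H_1 ≅ Z^2.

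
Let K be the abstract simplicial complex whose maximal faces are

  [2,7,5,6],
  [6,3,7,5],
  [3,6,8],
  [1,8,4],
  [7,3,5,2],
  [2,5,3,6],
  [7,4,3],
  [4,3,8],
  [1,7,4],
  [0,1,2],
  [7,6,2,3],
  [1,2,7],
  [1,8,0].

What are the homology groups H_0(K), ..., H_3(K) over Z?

We work with the vertex ordering 0 < 1 < 2 < 3 < 4 < 5 < 6 < 7 < 8. The simplices of K, each written with vertices in increasing order, are:

  0-simplices (9): [0], [1], [2], [3], [4], [5], [6], [7], [8]
  1-simplices (22): [0,1], [0,2], [0,8], [1,2], [1,4], [1,7], [1,8], [2,3], [2,5], [2,6], [2,7], [3,4], [3,5], [3,6], [3,7], [3,8], [4,7], [4,8], [5,6], [5,7], [6,7], [6,8]
  2-simplices (18): [0,1,2], [0,1,8], [1,2,7], [1,4,7], [1,4,8], [2,3,5], [2,3,6], [2,3,7], [2,5,6], [2,5,7], [2,6,7], [3,4,7], [3,4,8], [3,5,6], [3,5,7], [3,6,7], [3,6,8], [5,6,7]
  3-simplices (5): [2,3,5,6], [2,3,5,7], [2,3,6,7], [2,5,6,7], [3,5,6,7]

so the chain groups are C_0 ≅ Z^9, C_1 ≅ Z^22, C_2 ≅ Z^18, C_3 ≅ Z^5.

The boundary map ∂_1: C_1 → C_0 is given by ∂[p,q] = [q] − [p].
The resulting 9×22 matrix has rank 8, and its Smith normal form has invariant factors (1,1,1,1,1,1,1,1).

The boundary map ∂_2: C_2 → C_1 sends each 2-simplex [p,q,r] to [q,r] − [p,r] + [p,q]. For instance
  ∂[1,2,7] = [2,7] − [1,7] + [1,2],
  ∂[3,4,7] = [4,7] − [3,7] + [3,4].
This gives a 22×18 integer matrix of rank 14; reducing to Smith normal form yields diagonal entries (1,1,1,1,1,1,1,1,1,1,1,1,1,1).

Boundary ∂_3: C_3 → C_2 sends each 3-simplex σ to the alternating sum Σ_i (−1)^i (σ with its i-th vertex removed). For instance
  ∂[2,3,6,7] = [3,6,7] − [2,6,7] + [2,3,7] − [2,3,6],
  ∂[2,3,5,6] = [3,5,6] − [2,5,6] + [2,3,6] − [2,3,5].
The resulting 18×5 matrix has rank 4, and its Smith normal form has invariant factors (1,1,1,1).

Computing H_k = (kernel of ∂_k) / (image of ∂_{k+1}):

  H_0: rank C_0 − rank ∂_1 = 9 − 8 = 1, and the invariant factors of ∂_1 are all 1, so H_0 = Z.
  H_1: rank ker ∂_1 − rank ∂_2 = (22 − 8) − 14 = 0, and the invariant factors of ∂_2 are all 1, so H_1 = 0.
  H_2: rank ker ∂_2 − rank ∂_3 = (18 − 14) − 4 = 0, and the invariant factors of ∂_3 are all 1, so H_2 = 0.
  H_3: rank ker ∂_3 − rank ∂_4 = (5 − 4) − 0 = 1, and there is no ∂_4, so H_3 = Z.

H_0 = Z,  H_1 = 0,  H_2 = 0,  H_3 = Z.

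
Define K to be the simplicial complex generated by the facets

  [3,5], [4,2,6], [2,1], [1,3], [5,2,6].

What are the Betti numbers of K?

We work with the vertex ordering 1 < 2 < 3 < 4 < 5 < 6. The simplices of K, each written with vertices in increasing order, are:

  0-simplices (6): [1], [2], [3], [4], [5], [6]
  1-simplices (8): [1,2], [1,3], [2,4], [2,5], [2,6], [3,5], [4,6], [5,6]
  2-simplices (2): [2,4,6], [2,5,6]

Hence C_0 ≅ Z^6, C_1 ≅ Z^8, C_2 ≅ Z^2.

Boundary ∂_1: C_1 → C_0 maps an edge to its endpoints' difference, ∂[p,q] = q − p. For instance
  ∂[1,3] = [3] − [1].
As a 6×8 matrix over Z this has rank 5, with invariant factors (1,1,1,1,1).

∂_2: C_2 → C_1 acts by ∂[p,q,r] = [q,r] − [p,r] + [p,q]. For instance
  ∂[2,5,6] = [5,6] − [2,6] + [2,5],
  ∂[2,4,6] = [4,6] − [2,6] + [2,4].
The resulting 8×2 matrix has rank 2, and its Smith normal form has invariant factors (1,1).

Now H_k = ker ∂_k / im ∂_{k+1}, so:

  H_0: rank C_0 − rank ∂_1 = 6 − 5 = 1, and the invariant factors of ∂_1 are all 1, so H_0 ≅ Z.
  H_1: rank ker ∂_1 − rank ∂_2 = (8 − 5) − 2 = 1, and the invariant factors of ∂_2 are all 1, so H_1 ≅ Z.
  H_2: rank ker ∂_2 − rank ∂_3 = (2 − 2) − 0 = 0, and there is no ∂_3, so H_2 ≅ 0.

As a check, the Euler characteristic is 6 − 8 + 2 = 0, which agrees with 1 − 1 + 0 = 0.

Hence the Betti numbers are b_0 = 1, b_1 = 1, b_2 = 0.

b_0 = 1, b_1 = 1, b_2 = 0.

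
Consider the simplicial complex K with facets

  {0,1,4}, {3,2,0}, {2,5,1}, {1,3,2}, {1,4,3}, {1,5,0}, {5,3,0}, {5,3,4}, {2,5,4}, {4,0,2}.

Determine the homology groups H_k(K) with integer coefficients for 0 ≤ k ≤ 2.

H_0 ≅ Z,  H_1 ≅ Z/2,  H_2 = 0.

Take the total order 0 < 1 < 2 < 3 < 4 < 5 on the vertex set. Then K (dimension 2) consists of the simplices:

  0-simplices (6): [0], [1], [2], [3], [4], [5]
  1-simplices (15): [0,1], [0,2], [0,3], [0,4], [0,5], [1,2], [1,3], [1,4], [1,5], [2,3], [2,4], [2,5], [3,4], [3,5], [4,5]
  2-simplices (10): [0,1,4], [0,1,5], [0,2,3], [0,2,4], [0,3,5], [1,2,3], [1,2,5], [1,3,4], [2,4,5], [3,4,5]

giving chain groups C_0 ≅ Z^6, C_1 ≅ Z^15, C_2 ≅ Z^10.

Boundary ∂_1: C_1 → C_0 is given by ∂[p,q] = [q] − [p].
The resulting 6×15 matrix has rank 5, and its Smith normal form has invariant factors (1,1,1,1,1).

∂_2: C_2 → C_1 sends each 2-simplex [p,q,r] to [q,r] − [p,r] + [p,q]. For instance
  ∂[0,2,3] = [2,3] − [0,3] + [0,2],
  ∂[1,2,3] = [2,3] − [1,3] + [1,2].
This gives a 15×10 integer matrix of rank 10; reducing to Smith normal form yields diagonal entries (1,1,1,1,1,1,1,1,1,2).

Computing H_k = (kernel of ∂_k) / (image of ∂_{k+1}):

  H_0: rank C_0 − rank ∂_1 = 6 − 5 = 1, and the invariant factors of ∂_1 are all 1, so H_0 ≅ Z.
  H_1: rank ker ∂_1 − rank ∂_2 = (15 − 5) − 10 = 0, and ∂_2 has invariant factor 2 > 1, so H_1 ≅ Z/2.
  H_2: rank ker ∂_2 − rank ∂_3 = (10 − 10) − 0 = 0, and there is no ∂_3, so H_2 ≅ 0.

(K is a triangulation of the real projective plane RP^2.)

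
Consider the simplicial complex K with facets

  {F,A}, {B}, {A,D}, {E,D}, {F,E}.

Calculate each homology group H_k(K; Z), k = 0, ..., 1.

H_0 ≅ Z^2,  H_1 ≅ Z.

Take the total order A < B < D < E < F on the vertex set. Then K (dimension 1) consists of the simplices:

  0-simplices (5): A, B, D, E, F
  1-simplices (4): AD, AF, DE, EF

giving chain groups C_0 ≅ Z^5, C_1 ≅ Z^4.

The boundary map ∂_1: C_1 → C_0 maps an edge to its endpoints' difference, ∂[p,q] = q − p. For instance
  ∂AD = D − A.
The resulting 5×4 matrix has rank 3, and its Smith normal form has invariant factors (1,1,1).

Computing H_k = (kernel of ∂_k) / (image of ∂_{k+1}):

  H_0: rank C_0 − rank ∂_1 = 5 − 3 = 2, and the invariant factors of ∂_1 are all 1, so H_0 ≅ Z^2.
  H_1: rank ker ∂_1 − rank ∂_2 = (4 − 3) − 0 = 1, and there is no ∂_2, so H_1 ≅ Z.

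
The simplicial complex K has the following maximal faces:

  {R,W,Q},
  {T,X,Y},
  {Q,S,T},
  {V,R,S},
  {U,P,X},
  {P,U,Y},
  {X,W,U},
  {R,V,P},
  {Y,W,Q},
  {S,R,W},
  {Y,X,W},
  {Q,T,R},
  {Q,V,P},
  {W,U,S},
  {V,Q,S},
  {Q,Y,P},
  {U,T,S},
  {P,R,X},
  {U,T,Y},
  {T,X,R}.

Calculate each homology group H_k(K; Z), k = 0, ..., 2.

H_0 = Z,  H_1 = Z × Z/2,  H_2 = 0.

Fix the vertex order P < Q < R < S < T < U < V < W < X < Y and write every simplex with vertices in increasing order. Then dim K = 2 and the simplices of K are:

  0-simplices (10): P, Q, R, S, T, U, V, W, X, Y
  1-simplices (30): PQ, PR, PU, PV, PX, PY, QR, QS, QT, QV, QW, QY, RS, RT, RV, RW, RX, ST, SU, SV, SW, TU, TX, TY, UW, UX, UY, WX, WY, XY
  2-simplices (20): PQV, PQY, PRV, PRX, PUX, PUY, QRT, QRW, QST, QSV, QWY, RSV, RSW, RTX, STU, SUW, TUY, TXY, UWX, WXY

giving chain groups C_0 ≅ Z^10, C_1 ≅ Z^30, C_2 ≅ Z^20.

∂_1: C_1 → C_0 is given by ∂[p,q] = [q] − [p]. For instance
  ∂TU = U − T.
As a 10×30 matrix over Z this has rank 9, with invariant factors (1,1,1,1,1,1,1,1,1).

The boundary map ∂_2: C_2 → C_1 acts by ∂[p,q,r] = [q,r] − [p,r] + [p,q]. For instance
  ∂QWY = WY − QY + QW,
  ∂QRT = RT − QT + QR.
This gives a 30×20 integer matrix of rank 20; reducing to Smith normal form yields diagonal entries (1,1,1,1,1,1,1,1,1,1,1,1,1,1,1,1,1,1,1,2).

Now H_k = ker ∂_k / im ∂_{k+1}, so:

  H_0: rank C_0 − rank ∂_1 = 10 − 9 = 1, and the invariant factors of ∂_1 are all 1, so H_0 ≅ Z.
  H_1: rank ker ∂_1 − rank ∂_2 = (30 − 9) − 20 = 1, and ∂_2 has invariant factor 2 > 1, so H_1 ≅ Z × Z/2.
  H_2: rank ker ∂_2 − rank ∂_3 = (20 − 20) − 0 = 0, and there is no ∂_3, so H_2 ≅ 0.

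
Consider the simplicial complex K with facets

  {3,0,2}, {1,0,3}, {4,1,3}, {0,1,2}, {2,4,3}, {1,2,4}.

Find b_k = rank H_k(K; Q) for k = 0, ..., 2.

Order the vertices as 0 < 1 < 2 < 3 < 4. Listing each simplex with vertices in this order, K has dimension 2 with simplices:

  0-simplices (5): [0], [1], [2], [3], [4]
  1-simplices (9): [0,1], [0,2], [0,3], [1,2], [1,3], [1,4], [2,3], [2,4], [3,4]
  2-simplices (6): [0,1,2], [0,1,3], [0,2,3], [1,2,4], [1,3,4], [2,3,4]

giving chain groups C_0 ≅ Z^5, C_1 ≅ Z^9, C_2 ≅ Z^6.

The boundary map ∂_1: C_1 → C_0 sends each edge [p,q] (with p < q) to q − p.
As a 5×9 matrix over Z this has rank 4, with invariant factors (1,1,1,1).

The boundary map ∂_2: C_2 → C_1 maps a triangle to the signed sum of its edges. For instance
  ∂[1,2,4] = [2,4] − [1,4] + [1,2],
  ∂[1,3,4] = [3,4] − [1,4] + [1,3].
This gives a 9×6 integer matrix of rank 5; reducing to Smith normal form yields diagonal entries (1,1,1,1,1).

Reading off H_k = ker ∂_k / im ∂_{k+1}:

  H_0: rank C_0 − rank ∂_1 = 5 − 4 = 1, and the invariant factors of ∂_1 are all 1, so H_0 = Z.
  H_1: rank ker ∂_1 − rank ∂_2 = (9 − 4) − 5 = 0, and the invariant factors of ∂_2 are all 1, so H_1 = 0.
  H_2: rank ker ∂_2 − rank ∂_3 = (6 − 5) − 0 = 1, and there is no ∂_3, so H_2 = Z.

(K is a triangulation of the 2-sphere S^2.)

Hence the Betti numbers are b_0 = 1, b_1 = 0, b_2 = 1.

b_0 = 1, b_1 = 0, b_2 = 1.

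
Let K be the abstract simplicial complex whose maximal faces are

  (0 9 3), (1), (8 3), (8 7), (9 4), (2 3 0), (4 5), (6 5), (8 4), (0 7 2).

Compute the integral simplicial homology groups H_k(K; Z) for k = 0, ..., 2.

K has 10 vertices, 13 edges, 3 triangles.
rank ∂_0 = 0, rank ∂_1 = 8 ⇒ b_0 = 10 − 0 − 8 = 2; all invariant factors of ∂_1 are 1 so no torsion. So H_0 ≅ Z^2.
rank ∂_1 = 8, rank ∂_2 = 3 ⇒ b_1 = 13 − 8 − 3 = 2; all invariant factors of ∂_2 are 1 so no torsion. So H_1 ≅ Z^2.
rank ∂_2 = 3, rank ∂_3 = 0 ⇒ b_2 = 3 − 3 − 0 = 0. So H_2 ≅ 0.

H_0 = Z^2,  H_1 = Z^2,  H_2 = 0.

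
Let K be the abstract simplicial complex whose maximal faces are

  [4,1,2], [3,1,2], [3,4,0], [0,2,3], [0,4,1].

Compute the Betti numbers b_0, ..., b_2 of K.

b_0 = 1, b_1 = 1, b_2 = 0.

Fix the vertex order 0 < 1 < 2 < 3 < 4 and write every simplex with vertices in increasing order. Then dim K = 2 and the simplices of K are:

  0-simplices (5): [0], [1], [2], [3], [4]
  1-simplices (10): [0,1], [0,2], [0,3], [0,4], [1,2], [1,3], [1,4], [2,3], [2,4], [3,4]
  2-simplices (5): [0,1,4], [0,2,3], [0,3,4], [1,2,3], [1,2,4]

so the chain groups are C_0 ≅ Z^5, C_1 ≅ Z^10, C_2 ≅ Z^5.

Boundary ∂_1: C_1 → C_0 is given by ∂[p,q] = [q] − [p]. For instance
  ∂[2,4] = [4] − [2].
The resulting 5×10 matrix has rank 4, and its Smith normal form has invariant factors (1,1,1,1).

Boundary ∂_2: C_2 → C_1 maps a triangle to the signed sum of its edges. For instance
  ∂[0,2,3] = [2,3] − [0,3] + [0,2],
  ∂[1,2,4] = [2,4] − [1,4] + [1,2].
The 10×5 boundary matrix has rank 5 and Smith normal form diag(1,1,1,1,1).

Now H_k = ker ∂_k / im ∂_{k+1}, so:

  H_0: rank C_0 − rank ∂_1 = 5 − 4 = 1, and the invariant factors of ∂_1 are all 1, so H_0 = Z.
  H_1: rank ker ∂_1 − rank ∂_2 = (10 − 4) − 5 = 1, and the invariant factors of ∂_2 are all 1, so H_1 = Z.
  H_2: rank ker ∂_2 − rank ∂_3 = (5 − 5) − 0 = 0, and there is no ∂_3, so H_2 = 0.

(K is a triangulation of the Möbius band.)

Hence the Betti numbers are b_0 = 1, b_1 = 1, b_2 = 0.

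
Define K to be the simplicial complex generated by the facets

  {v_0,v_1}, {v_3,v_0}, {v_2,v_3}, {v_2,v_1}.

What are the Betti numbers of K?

K has 4 vertices, 4 edges.
rank ∂_0 = 0, rank ∂_1 = 3 ⇒ b_0 = 4 − 0 − 3 = 1; all invariant factors of ∂_1 are 1 so no torsion. So H_0 = Z.
rank ∂_1 = 3, rank ∂_2 = 0 ⇒ b_1 = 4 − 3 − 0 = 1. So H_1 = Z.

b_0 = 1, b_1 = 1.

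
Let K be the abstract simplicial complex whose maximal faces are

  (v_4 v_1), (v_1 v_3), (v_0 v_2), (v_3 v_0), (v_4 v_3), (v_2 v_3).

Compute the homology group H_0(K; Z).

Take the total order v_0 < v_1 < v_2 < v_3 < v_4 on the vertex set. Then K (dimension 1) consists of the simplices:

  0-simplices (5): [v_0], [v_1], [v_2], [v_3], [v_4]
  1-simplices (6): [v_0,v_2], [v_0,v_3], [v_1,v_3], [v_1,v_4], [v_2,v_3], [v_3,v_4]

Hence C_0 ≅ Z^5, C_1 ≅ Z^6.

∂_1: C_1 → C_0 sends each edge [p,q] (with p < q) to q − p.
As a 5×6 matrix over Z this has rank 4, with invariant factors (1,1,1,1).

Now H_k = ker ∂_k / im ∂_{k+1}, so:

  H_0: rank C_0 − rank ∂_1 = 5 − 4 = 1, and the invariant factors of ∂_1 are all 1, so H_0 = Z.

(K is a triangulation of a wedge of 2 circles.)

H_0 = Z.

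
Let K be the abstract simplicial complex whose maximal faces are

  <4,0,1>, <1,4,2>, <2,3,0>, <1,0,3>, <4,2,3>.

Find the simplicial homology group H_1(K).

We work with the vertex ordering 0 < 1 < 2 < 3 < 4. The simplices of K, each written with vertices in increasing order, are:

  0-simplices (5): [0], [1], [2], [3], [4]
  1-simplices (10): [0,1], [0,2], [0,3], [0,4], [1,2], [1,3], [1,4], [2,3], [2,4], [3,4]
  2-simplices (5): [0,1,3], [0,1,4], [0,2,3], [1,2,4], [2,3,4]

so the chain groups are C_0 ≅ Z^5, C_1 ≅ Z^10, C_2 ≅ Z^5.

The boundary map ∂_1: C_1 → C_0 maps an edge to its endpoints' difference, ∂[p,q] = q − p.
The 5×10 boundary matrix has rank 4 and Smith normal form diag(1,1,1,1).

Boundary ∂_2: C_2 → C_1 acts by ∂[p,q,r] = [q,r] − [p,r] + [p,q]. For instance
  ∂[1,2,4] = [2,4] − [1,4] + [1,2],
  ∂[0,2,3] = [2,3] − [0,3] + [0,2].
The resulting 10×5 matrix has rank 5, and its Smith normal form has invariant factors (1,1,1,1,1).

Computing H_k = (kernel of ∂_k) / (image of ∂_{k+1}):

  H_1: rank ker ∂_1 − rank ∂_2 = (10 − 4) − 5 = 1, and the invariant factors of ∂_2 are all 1, so H_1 ≅ Z.

(K is a triangulation of the Möbius band.)

H_1 ≅ Z.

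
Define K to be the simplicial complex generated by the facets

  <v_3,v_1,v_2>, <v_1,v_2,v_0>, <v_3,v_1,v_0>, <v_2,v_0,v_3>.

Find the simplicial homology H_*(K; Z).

H_0 = Z,  H_1 = 0,  H_2 = Z.

Order the vertices as v_0 < v_1 < v_2 < v_3. Listing each simplex with vertices in this order, K has dimension 2 with simplices:

  0-simplices (4): [v_0], [v_1], [v_2], [v_3]
  1-simplices (6): [v_0,v_1], [v_0,v_2], [v_0,v_3], [v_1,v_2], [v_1,v_3], [v_2,v_3]
  2-simplices (4): [v_0,v_1,v_2], [v_0,v_1,v_3], [v_0,v_2,v_3], [v_1,v_2,v_3]

giving chain groups C_0 ≅ Z^4, C_1 ≅ Z^6, C_2 ≅ Z^4.

∂_1: C_1 → C_0 sends each edge [p,q] (with p < q) to q − p. For instance
  ∂[v_2,v_3] = [v_3] − [v_2].
The 4×6 boundary matrix has rank 3 and Smith normal form diag(1,1,1).

∂_2: C_2 → C_1 maps a triangle to the signed sum of its edges. For instance
  ∂[v_0,v_1,v_2] = [v_1,v_2] − [v_0,v_2] + [v_0,v_1],
  ∂[v_0,v_2,v_3] = [v_2,v_3] − [v_0,v_3] + [v_0,v_2].
As a 6×4 matrix over Z this has rank 3, with invariant factors (1,1,1).

From H_k ≅ ker(∂_k) / im(∂_{k+1}) we obtain:

  H_0: rank C_0 − rank ∂_1 = 4 − 3 = 1, and the invariant factors of ∂_1 are all 1, so H_0 ≅ Z.
  H_1: rank ker ∂_1 − rank ∂_2 = (6 − 3) − 3 = 0, and the invariant factors of ∂_2 are all 1, so H_1 ≅ 0.
  H_2: rank ker ∂_2 − rank ∂_3 = (4 − 3) − 0 = 1, and there is no ∂_3, so H_2 ≅ Z.

As a check, the Euler characteristic is 4 − 6 + 4 = 2, which agrees with 1 − 0 + 1 = 2.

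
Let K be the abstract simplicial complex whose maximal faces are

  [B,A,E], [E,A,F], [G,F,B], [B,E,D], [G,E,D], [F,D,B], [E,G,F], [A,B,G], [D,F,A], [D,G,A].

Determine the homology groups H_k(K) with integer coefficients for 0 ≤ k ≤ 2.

Take the total order A < B < D < E < F < G on the vertex set. Then K (dimension 2) consists of the simplices:

  0-simplices (6): A, B, D, E, F, G
  1-simplices (15): AB, AD, AE, AF, AG, BD, BE, BF, BG, DE, DF, DG, EF, EG, FG
  2-simplices (10): ABE, ABG, ADF, ADG, AEF, BDE, BDF, BFG, DEG, EFG

Hence C_0 ≅ Z^6, C_1 ≅ Z^15, C_2 ≅ Z^10.

∂_1: C_1 → C_0 sends each edge [p,q] (with p < q) to q − p. For instance
  ∂DG = G − D.
As a 6×15 matrix over Z this has rank 5, with invariant factors (1,1,1,1,1).

The boundary map ∂_2: C_2 → C_1 acts by ∂[p,q,r] = [q,r] − [p,r] + [p,q]. For instance
  ∂ABG = BG − AG + AB,
  ∂BFG = FG − BG + BF.
The resulting 15×10 matrix has rank 10, and its Smith normal form has invariant factors (1,1,1,1,1,1,1,1,1,2).

Computing H_k = (kernel of ∂_k) / (image of ∂_{k+1}):

  H_0: rank C_0 − rank ∂_1 = 6 − 5 = 1, and the invariant factors of ∂_1 are all 1, so H_0 ≅ Z.
  H_1: rank ker ∂_1 − rank ∂_2 = (15 − 5) − 10 = 0, and ∂_2 has invariant factor 2 > 1, so H_1 ≅ Z/2.
  H_2: rank ker ∂_2 − rank ∂_3 = (10 − 10) − 0 = 0, and there is no ∂_3, so H_2 ≅ 0.

H_0 = Z,  H_1 = Z/2,  H_2 = 0.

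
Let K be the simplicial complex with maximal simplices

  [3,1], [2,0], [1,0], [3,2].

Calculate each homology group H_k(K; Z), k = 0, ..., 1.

K has 4 vertices, 4 edges.
rank ∂_0 = 0, rank ∂_1 = 3 ⇒ b_0 = 4 − 0 − 3 = 1; all invariant factors of ∂_1 are 1 so no torsion. So H_0 = Z.
rank ∂_1 = 3, rank ∂_2 = 0 ⇒ b_1 = 4 − 3 − 0 = 1. So H_1 = Z.

H_0 = Z,  H_1 = Z.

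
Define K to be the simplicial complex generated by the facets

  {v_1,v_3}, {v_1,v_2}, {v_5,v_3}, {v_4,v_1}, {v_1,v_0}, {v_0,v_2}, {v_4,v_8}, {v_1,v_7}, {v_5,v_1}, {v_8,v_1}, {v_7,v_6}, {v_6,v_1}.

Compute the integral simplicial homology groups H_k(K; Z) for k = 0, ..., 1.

Fix the vertex order v_0 < v_1 < v_2 < v_3 < v_4 < v_5 < v_6 < v_7 < v_8 and write every simplex with vertices in increasing order. Then dim K = 1 and the simplices of K are:

  0-simplices (9): [v_0], [v_1], [v_2], [v_3], [v_4], [v_5], [v_6], [v_7], [v_8]
  1-simplices (12): [v_0,v_1], [v_0,v_2], [v_1,v_2], [v_1,v_3], [v_1,v_4], [v_1,v_5], [v_1,v_6], [v_1,v_7], [v_1,v_8], [v_3,v_5], [v_4,v_8], [v_6,v_7]

so the chain groups are C_0 ≅ Z^9, C_1 ≅ Z^12.

The boundary map ∂_1: C_1 → C_0 maps an edge to its endpoints' difference, ∂[p,q] = q − p.
The resulting 9×12 matrix has rank 8, and its Smith normal form has invariant factors (1,1,1,1,1,1,1,1).

Computing H_k = (kernel of ∂_k) / (image of ∂_{k+1}):

  H_0: rank C_0 − rank ∂_1 = 9 − 8 = 1, and the invariant factors of ∂_1 are all 1, so H_0 ≅ Z.
  H_1: rank ker ∂_1 − rank ∂_2 = (12 − 8) − 0 = 4, and there is no ∂_2, so H_1 ≅ Z^4.

H_0 ≅ Z,  H_1 ≅ Z^4.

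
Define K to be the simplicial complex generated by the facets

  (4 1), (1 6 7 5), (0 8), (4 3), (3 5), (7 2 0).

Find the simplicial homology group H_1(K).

H_1 = Z.

K has 9 vertices, 13 edges, 5 triangles, 1 3-simplex.
rank ∂_1 = 8, rank ∂_2 = 4 ⇒ b_1 = 13 − 8 − 4 = 1; all invariant factors of ∂_2 are 1 so no torsion. So H_1 = Z.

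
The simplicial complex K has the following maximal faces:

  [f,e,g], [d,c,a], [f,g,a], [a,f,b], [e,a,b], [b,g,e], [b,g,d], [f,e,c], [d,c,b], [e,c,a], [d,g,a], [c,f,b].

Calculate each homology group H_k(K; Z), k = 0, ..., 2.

Order the vertices as a < b < c < d < e < f < g. Listing each simplex with vertices in this order, K has dimension 2 with simplices:

  0-simplices (7): a, b, c, d, e, f, g
  1-simplices (18): ab, ac, ad, ae, af, ag, bc, bd, be, bf, bg, cd, ce, cf, dg, ef, eg, fg
  2-simplices (12): abe, abf, acd, ace, adg, afg, bcd, bcf, bdg, beg, cef, efg

so the chain groups are C_0 ≅ Z^7, C_1 ≅ Z^18, C_2 ≅ Z^12.

The boundary map ∂_1: C_1 → C_0 maps an edge to its endpoints' difference, ∂[p,q] = q − p. For instance
  ∂ac = c − a.
The resulting 7×18 matrix has rank 6, and its Smith normal form has invariant factors (1,1,1,1,1,1).

The boundary map ∂_2: C_2 → C_1 maps a triangle to the signed sum of its edges. For instance
  ∂abe = be − ae + ab,
  ∂bcd = cd − bd + bc.
This gives a 18×12 integer matrix of rank 12; reducing to Smith normal form yields diagonal entries (1,1,1,1,1,1,1,1,1,1,1,2).

Reading off H_k = ker ∂_k / im ∂_{k+1}:

  H_0: rank C_0 − rank ∂_1 = 7 − 6 = 1, and the invariant factors of ∂_1 are all 1, so H_0 ≅ Z.
  H_1: rank ker ∂_1 − rank ∂_2 = (18 − 6) − 12 = 0, and ∂_2 has invariant factor 2 > 1, so H_1 ≅ Z/2.
  H_2: rank ker ∂_2 − rank ∂_3 = (12 − 12) − 0 = 0, and there is no ∂_3, so H_2 ≅ 0.

H_0 ≅ Z,  H_1 ≅ Z/2,  H_2 = 0.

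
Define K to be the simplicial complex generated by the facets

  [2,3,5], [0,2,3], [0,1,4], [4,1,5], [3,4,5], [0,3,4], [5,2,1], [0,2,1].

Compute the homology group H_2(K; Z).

H_2 ≅ Z.

Take the total order 0 < 1 < 2 < 3 < 4 < 5 on the vertex set. Then K (dimension 2) consists of the simplices:

  0-simplices (6): [0], [1], [2], [3], [4], [5]
  1-simplices (12): [0,1], [0,2], [0,3], [0,4], [1,2], [1,4], [1,5], [2,3], [2,5], [3,4], [3,5], [4,5]
  2-simplices (8): [0,1,2], [0,1,4], [0,2,3], [0,3,4], [1,2,5], [1,4,5], [2,3,5], [3,4,5]

so the chain groups are C_0 ≅ Z^6, C_1 ≅ Z^12, C_2 ≅ Z^8.

The boundary map ∂_1: C_1 → C_0 is given by ∂[p,q] = [q] − [p].
This gives a 6×12 integer matrix of rank 5; reducing to Smith normal form yields diagonal entries (1,1,1,1,1).

∂_2: C_2 → C_1 acts by ∂[p,q,r] = [q,r] − [p,r] + [p,q]. For instance
  ∂[0,1,2] = [1,2] − [0,2] + [0,1],
  ∂[0,3,4] = [3,4] − [0,4] + [0,3].
As a 12×8 matrix over Z this has rank 7, with invariant factors (1,1,1,1,1,1,1).

Computing H_k = (kernel of ∂_k) / (image of ∂_{k+1}):

  H_2: rank ker ∂_2 − rank ∂_3 = (8 − 7) − 0 = 1, and there is no ∂_3, so H_2 = Z.

(K is a triangulation of the 2-sphere S^2.)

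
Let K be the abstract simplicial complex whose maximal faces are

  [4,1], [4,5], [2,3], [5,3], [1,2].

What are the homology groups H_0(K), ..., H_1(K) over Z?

H_0 = Z,  H_1 = Z.

Take the total order 1 < 2 < 3 < 4 < 5 on the vertex set. Then K (dimension 1) consists of the simplices:

  0-simplices (5): [1], [2], [3], [4], [5]
  1-simplices (5): [1,2], [1,4], [2,3], [3,5], [4,5]

so the chain groups are C_0 ≅ Z^5, C_1 ≅ Z^5.

Boundary ∂_1: C_1 → C_0 sends each edge [p,q] (with p < q) to q − p. For instance
  ∂[2,3] = [3] − [2].
The resulting 5×5 matrix has rank 4, and its Smith normal form has invariant factors (1,1,1,1).

Reading off H_k = ker ∂_k / im ∂_{k+1}:

  H_0: rank C_0 − rank ∂_1 = 5 − 4 = 1, and the invariant factors of ∂_1 are all 1, so H_0 = Z.
  H_1: rank ker ∂_1 − rank ∂_2 = (5 − 4) − 0 = 1, and there is no ∂_2, so H_1 = Z.

As a check, the Euler characteristic is 5 − 5 = 0, which agrees with 1 − 1 = 0.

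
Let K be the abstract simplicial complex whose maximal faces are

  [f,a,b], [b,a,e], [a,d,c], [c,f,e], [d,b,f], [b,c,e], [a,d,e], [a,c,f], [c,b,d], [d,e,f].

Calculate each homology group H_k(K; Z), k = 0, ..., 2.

H_0 ≅ Z,  H_1 ≅ Z/2Z,  H_2 = 0.

We work with the vertex ordering a < b < c < d < e < f. The simplices of K, each written with vertices in increasing order, are:

  0-simplices (6): a, b, c, d, e, f
  1-simplices (15): ab, ac, ad, ae, af, bc, bd, be, bf, cd, ce, cf, de, df, ef
  2-simplices (10): abe, abf, acd, acf, ade, bcd, bce, bdf, cef, def

giving chain groups C_0 ≅ Z^6, C_1 ≅ Z^15, C_2 ≅ Z^10.

∂_1: C_1 → C_0 sends each edge [p,q] (with p < q) to q − p. For instance
  ∂bf = f − b.
As a 6×15 matrix over Z this has rank 5, with invariant factors (1,1,1,1,1).

Boundary ∂_2: C_2 → C_1 sends each 2-simplex [p,q,r] to [q,r] − [p,r] + [p,q]. For instance
  ∂abe = be − ae + ab,
  ∂def = ef − df + de.
As a 15×10 matrix over Z this has rank 10, with invariant factors (1,1,1,1,1,1,1,1,1,2).

From H_k ≅ ker(∂_k) / im(∂_{k+1}) we obtain:

  H_0: rank C_0 − rank ∂_1 = 6 − 5 = 1, and the invariant factors of ∂_1 are all 1, so H_0 ≅ Z.
  H_1: rank ker ∂_1 − rank ∂_2 = (15 − 5) − 10 = 0, and ∂_2 has invariant factor 2 > 1, so H_1 ≅ Z/2Z.
  H_2: rank ker ∂_2 − rank ∂_3 = (10 − 10) − 0 = 0, and there is no ∂_3, so H_2 ≅ 0.

As a check, the Euler characteristic is 6 − 15 + 10 = 1, which agrees with 1 − 0 + 0 = 1.
(K is a triangulation of the real projective plane RP^2.)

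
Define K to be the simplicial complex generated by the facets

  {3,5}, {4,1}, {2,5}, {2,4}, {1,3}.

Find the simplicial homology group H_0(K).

H_0 = Z.

Take the total order 1 < 2 < 3 < 4 < 5 on the vertex set. Then K (dimension 1) consists of the simplices:

  0-simplices (5): [1], [2], [3], [4], [5]
  1-simplices (5): [1,3], [1,4], [2,4], [2,5], [3,5]

so the chain groups are C_0 ≅ Z^5, C_1 ≅ Z^5.

The boundary map ∂_1: C_1 → C_0 maps an edge to its endpoints' difference, ∂[p,q] = q − p. For instance
  ∂[1,4] = [4] − [1].
The resulting 5×5 matrix has rank 4, and its Smith normal form has invariant factors (1,1,1,1).

Reading off H_k = ker ∂_k / im ∂_{k+1}:

  H_0: rank C_0 − rank ∂_1 = 5 − 4 = 1, and the invariant factors of ∂_1 are all 1, so H_0 ≅ Z.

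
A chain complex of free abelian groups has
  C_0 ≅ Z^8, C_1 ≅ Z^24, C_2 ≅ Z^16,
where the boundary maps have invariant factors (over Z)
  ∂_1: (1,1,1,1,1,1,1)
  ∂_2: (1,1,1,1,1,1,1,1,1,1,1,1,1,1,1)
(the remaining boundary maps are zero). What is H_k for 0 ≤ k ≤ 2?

H_0: b_0 = 8 − 0 − 7 = 1; torsion from ∂_1 factors > 1: none. So H_0 = Z.
H_1: b_1 = 24 − 7 − 15 = 2; torsion from ∂_2 factors > 1: none. So H_1 = Z^2.
H_2: b_2 = 16 − 15 − 0 = 1; torsion from ∂_3 factors > 1: none. So H_2 = Z.

H_0 = Z,  H_1 = Z^2,  H_2 = Z.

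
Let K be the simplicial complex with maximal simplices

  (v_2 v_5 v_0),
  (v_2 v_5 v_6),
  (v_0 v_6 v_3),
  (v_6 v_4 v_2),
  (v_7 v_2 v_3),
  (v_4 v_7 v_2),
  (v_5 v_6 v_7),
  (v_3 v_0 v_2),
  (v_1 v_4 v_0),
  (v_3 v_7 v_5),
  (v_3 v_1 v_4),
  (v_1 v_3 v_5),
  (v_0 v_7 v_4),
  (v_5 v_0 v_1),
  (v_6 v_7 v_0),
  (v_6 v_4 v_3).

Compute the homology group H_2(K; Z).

Fix the vertex order v_0 < v_1 < v_2 < v_3 < v_4 < v_5 < v_6 < v_7 and write every simplex with vertices in increasing order. Then dim K = 2 and the simplices of K are:

  0-simplices (8): [v_0], [v_1], [v_2], [v_3], [v_4], [v_5], [v_6], [v_7]
  1-simplices (24): (24 of them)
  2-simplices (16): (16 of them)

so the chain groups are C_0 ≅ Z^8, C_1 ≅ Z^24, C_2 ≅ Z^16.

Boundary ∂_1: C_1 → C_0 sends each edge [p,q] (with p < q) to q − p.
This gives a 8×24 integer matrix of rank 7; reducing to Smith normal form yields diagonal entries (1,1,1,1,1,1,1).

Boundary ∂_2: C_2 → C_1 acts by ∂[p,q,r] = [q,r] − [p,r] + [p,q]. For instance
  ∂[v_0,v_1,v_5] = [v_1,v_5] − [v_0,v_5] + [v_0,v_1],
  ∂[v_3,v_5,v_7] = [v_5,v_7] − [v_3,v_7] + [v_3,v_5].
The resulting 24×16 matrix has rank 15, and its Smith normal form has invariant factors (1,1,1,1,1,1,1,1,1,1,1,1,1,1,1).

From H_k ≅ ker(∂_k) / im(∂_{k+1}) we obtain:

  H_2: rank ker ∂_2 − rank ∂_3 = (16 − 15) − 0 = 1, and there is no ∂_3, so H_2 = Z.

H_2 ≅ Z.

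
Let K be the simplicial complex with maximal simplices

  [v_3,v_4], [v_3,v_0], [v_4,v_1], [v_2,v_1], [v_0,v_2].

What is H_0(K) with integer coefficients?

H_0 ≅ Z.

We work with the vertex ordering v_0 < v_1 < v_2 < v_3 < v_4. The simplices of K, each written with vertices in increasing order, are:

  0-simplices (5): [v_0], [v_1], [v_2], [v_3], [v_4]
  1-simplices (5): [v_0,v_2], [v_0,v_3], [v_1,v_2], [v_1,v_4], [v_3,v_4]

so the chain groups are C_0 ≅ Z^5, C_1 ≅ Z^5.

∂_1: C_1 → C_0 is given by ∂[p,q] = [q] − [p]. For instance
  ∂[v_0,v_3] = [v_3] − [v_0].
The 5×5 boundary matrix has rank 4 and Smith normal form diag(1,1,1,1).

Computing H_k = (kernel of ∂_k) / (image of ∂_{k+1}):

  H_0: rank C_0 − rank ∂_1 = 5 − 4 = 1, and the invariant factors of ∂_1 are all 1, so H_0 ≅ Z.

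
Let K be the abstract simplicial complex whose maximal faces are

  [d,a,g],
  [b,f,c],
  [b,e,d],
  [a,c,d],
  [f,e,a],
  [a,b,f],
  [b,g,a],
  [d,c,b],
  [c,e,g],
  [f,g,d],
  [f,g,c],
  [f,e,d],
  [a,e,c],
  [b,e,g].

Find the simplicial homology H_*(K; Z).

H_0 = Z,  H_1 = Z^2,  H_2 = Z.

Order the vertices as a < b < c < d < e < f < g. Listing each simplex with vertices in this order, K has dimension 2 with simplices:

  0-simplices (7): a, b, c, d, e, f, g
  1-simplices (21): ab, ac, ad, ae, af, ag, bc, bd, be, bf, bg, cd, ce, cf, cg, de, df, dg, ef, eg, fg
  2-simplices (14): abf, abg, acd, ace, adg, aef, bcd, bcf, bde, beg, ceg, cfg, def, dfg

so the chain groups are C_0 ≅ Z^7, C_1 ≅ Z^21, C_2 ≅ Z^14.

∂_1: C_1 → C_0 maps an edge to its endpoints' difference, ∂[p,q] = q − p.
As a 7×21 matrix over Z this has rank 6, with invariant factors (1,1,1,1,1,1).

∂_2: C_2 → C_1 maps a triangle to the signed sum of its edges. For instance
  ∂acd = cd − ad + ac,
  ∂ceg = eg − cg + ce.
As a 21×14 matrix over Z this has rank 13, with invariant factors (1,1,1,1,1,1,1,1,1,1,1,1,1).

Now H_k = ker ∂_k / im ∂_{k+1}, so:

  H_0: rank C_0 − rank ∂_1 = 7 − 6 = 1, and the invariant factors of ∂_1 are all 1, so H_0 = Z.
  H_1: rank ker ∂_1 − rank ∂_2 = (21 − 6) − 13 = 2, and the invariant factors of ∂_2 are all 1, so H_1 = Z^2.
  H_2: rank ker ∂_2 − rank ∂_3 = (14 − 13) − 0 = 1, and there is no ∂_3, so H_2 = Z.

(K is a triangulation of the torus T^2.)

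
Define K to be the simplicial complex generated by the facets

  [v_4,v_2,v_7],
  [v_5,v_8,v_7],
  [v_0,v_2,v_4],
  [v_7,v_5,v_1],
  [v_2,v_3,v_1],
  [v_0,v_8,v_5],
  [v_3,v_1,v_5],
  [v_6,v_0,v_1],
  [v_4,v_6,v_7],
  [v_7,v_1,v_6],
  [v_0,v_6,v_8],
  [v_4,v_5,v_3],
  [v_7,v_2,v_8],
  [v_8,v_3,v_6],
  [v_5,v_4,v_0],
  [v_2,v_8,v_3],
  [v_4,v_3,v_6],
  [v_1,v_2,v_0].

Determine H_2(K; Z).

Take the total order v_0 < v_1 < v_2 < v_3 < v_4 < v_5 < v_6 < v_7 < v_8 on the vertex set. Then K (dimension 2) consists of the simplices:

  0-simplices (9): [v_0], [v_1], [v_2], [v_3], [v_4], [v_5], [v_6], [v_7], [v_8]
  1-simplices (27): (27 of them)
  2-simplices (18): (18 of them)

giving chain groups C_0 ≅ Z^9, C_1 ≅ Z^27, C_2 ≅ Z^18.

∂_1: C_1 → C_0 maps an edge to its endpoints' difference, ∂[p,q] = q − p. For instance
  ∂[v_1,v_5] = [v_5] − [v_1].
This gives a 9×27 integer matrix of rank 8; reducing to Smith normal form yields diagonal entries (1,1,1,1,1,1,1,1).

Boundary ∂_2: C_2 → C_1 maps a triangle to the signed sum of its edges. For instance
  ∂[v_0,v_1,v_6] = [v_1,v_6] − [v_0,v_6] + [v_0,v_1],
  ∂[v_1,v_3,v_5] = [v_3,v_5] − [v_1,v_5] + [v_1,v_3].
This gives a 27×18 integer matrix of rank 17; reducing to Smith normal form yields diagonal entries (1,1,1,1,1,1,1,1,1,1,1,1,1,1,1,1,1).

Computing H_k = (kernel of ∂_k) / (image of ∂_{k+1}):

  H_2: rank ker ∂_2 − rank ∂_3 = (18 − 17) − 0 = 1, and there is no ∂_3, so H_2 = Z.

H_2 ≅ Z.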